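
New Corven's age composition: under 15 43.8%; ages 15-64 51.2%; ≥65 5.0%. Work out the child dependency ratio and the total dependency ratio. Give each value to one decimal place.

Youth dependency ratio: 85.5
Total dependency ratio: 95.3

Youth dependency ratio = 43.8 / 51.2 × 100 = 85.5
Total dependency ratio = (43.8 + 5.0) / 51.2 × 100 = 48.8 / 51.2 × 100 = 95.3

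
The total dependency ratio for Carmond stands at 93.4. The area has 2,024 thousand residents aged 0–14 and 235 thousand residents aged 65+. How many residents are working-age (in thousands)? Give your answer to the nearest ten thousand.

Working-age: 2,420

Total dependency ratio = (youth + elderly) / working-age × 100
93.4 = (2,024 + 235) / W × 100
⇒ 2,420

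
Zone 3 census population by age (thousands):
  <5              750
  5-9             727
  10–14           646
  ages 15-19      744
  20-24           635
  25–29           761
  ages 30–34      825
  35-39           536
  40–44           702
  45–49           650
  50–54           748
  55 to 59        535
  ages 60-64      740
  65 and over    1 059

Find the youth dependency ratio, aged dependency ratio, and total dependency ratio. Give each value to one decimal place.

0–14: 750 + 727 + 646 = 2 123
15–64: 744 + 635 + 761 + 825 + 536 + 702 + 650 + 748 + 535 + 740 = 6 876
65+: 1 059
Youth dependency ratio = 2 123 / 6 876 × 100 = 30.9
Old-age dependency ratio = 1 059 / 6 876 × 100 = 15.4
Total dependency ratio = (2 123 + 1 059) / 6 876 × 100 = 3 182 / 6 876 × 100 = 46.3

Youth dependency ratio: 30.9
Old-age dependency ratio: 15.4
Total dependency ratio: 46.3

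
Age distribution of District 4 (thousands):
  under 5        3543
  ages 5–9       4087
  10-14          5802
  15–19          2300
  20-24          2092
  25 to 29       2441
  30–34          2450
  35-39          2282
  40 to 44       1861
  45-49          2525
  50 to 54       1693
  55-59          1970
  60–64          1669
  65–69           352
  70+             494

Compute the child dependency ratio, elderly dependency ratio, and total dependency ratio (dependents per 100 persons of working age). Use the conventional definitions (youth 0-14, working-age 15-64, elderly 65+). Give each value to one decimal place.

0–14: 3543 + 4087 + 5802 = 13432
15–64: 2300 + 2092 + 2441 + 2450 + 2282 + 1861 + 2525 + 1693 + 1970 + 1669 = 21283
65+: 352 + 494 = 846
Youth dependency ratio = 13432 / 21283 × 100 = 63.1
Old-age dependency ratio = 846 / 21283 × 100 = 4.0
Total dependency ratio = (13432 + 846) / 21283 × 100 = 14278 / 21283 × 100 = 67.1

Youth dependency ratio: 63.1
Old-age dependency ratio: 4.0
Total dependency ratio: 67.1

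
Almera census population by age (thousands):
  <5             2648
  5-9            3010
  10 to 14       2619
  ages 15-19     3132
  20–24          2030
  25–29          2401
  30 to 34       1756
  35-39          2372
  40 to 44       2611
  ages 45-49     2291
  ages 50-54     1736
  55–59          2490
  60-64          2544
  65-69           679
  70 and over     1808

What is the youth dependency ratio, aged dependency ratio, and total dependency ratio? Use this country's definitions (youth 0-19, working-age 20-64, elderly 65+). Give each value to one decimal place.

Youth dependency ratio: 56.4
Old-age dependency ratio: 12.3
Total dependency ratio: 68.7

0–19: 2648 + 3010 + 2619 + 3132 = 11409
20–64: 2030 + 2401 + 1756 + 2372 + 2611 + 2291 + 1736 + 2490 + 2544 = 20231
65+: 679 + 1808 = 2487
Youth dependency ratio = 11409 / 20231 × 100 = 56.4
Old-age dependency ratio = 2487 / 20231 × 100 = 12.3
Total dependency ratio = (11409 + 2487) / 20231 × 100 = 13896 / 20231 × 100 = 68.7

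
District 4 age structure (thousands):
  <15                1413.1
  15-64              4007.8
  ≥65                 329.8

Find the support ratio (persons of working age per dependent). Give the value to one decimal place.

Support ratio = 4007.8 / (1413.1 + 329.8) = 4007.8 / 1742.9 = 2.3

Support ratio: 2.3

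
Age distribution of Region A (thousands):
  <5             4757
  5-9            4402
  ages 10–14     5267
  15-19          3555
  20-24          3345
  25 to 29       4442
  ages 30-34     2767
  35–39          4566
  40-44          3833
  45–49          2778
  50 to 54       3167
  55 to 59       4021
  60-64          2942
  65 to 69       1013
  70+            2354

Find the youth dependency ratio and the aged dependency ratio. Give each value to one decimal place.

Youth dependency ratio: 40.7
Old-age dependency ratio: 9.5

0–14: 4757 + 4402 + 5267 = 14426
15–64: 3555 + 3345 + 4442 + 2767 + 4566 + 3833 + 2778 + 3167 + 4021 + 2942 = 35416
65+: 1013 + 2354 = 3367
Youth dependency ratio = 14426 / 35416 × 100 = 40.7
Old-age dependency ratio = 3367 / 35416 × 100 = 9.5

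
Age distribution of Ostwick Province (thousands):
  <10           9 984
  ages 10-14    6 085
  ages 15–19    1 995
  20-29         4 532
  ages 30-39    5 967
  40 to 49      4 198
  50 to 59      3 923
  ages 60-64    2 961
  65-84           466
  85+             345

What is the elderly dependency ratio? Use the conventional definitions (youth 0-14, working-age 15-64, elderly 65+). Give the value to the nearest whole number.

0–14: 9 984 + 6 085 = 16 069
15–64: 1 995 + 4 532 + 5 967 + 4 198 + 3 923 + 2 961 = 23 576
65+: 466 + 345 = 811
Old-age dependency ratio = 811 / 23 576 × 100 = 3

Old-age dependency ratio: 3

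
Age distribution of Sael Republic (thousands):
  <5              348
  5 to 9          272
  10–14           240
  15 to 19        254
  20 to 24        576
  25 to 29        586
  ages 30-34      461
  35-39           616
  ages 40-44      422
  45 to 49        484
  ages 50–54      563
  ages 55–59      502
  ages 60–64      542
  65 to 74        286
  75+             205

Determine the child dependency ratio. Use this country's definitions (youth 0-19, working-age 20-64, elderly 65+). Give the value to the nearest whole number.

Youth dependency ratio: 23

0–19: 348 + 272 + 240 + 254 = 1 114
20–64: 576 + 586 + 461 + 616 + 422 + 484 + 563 + 502 + 542 = 4 752
65+: 286 + 205 = 491
Youth dependency ratio = 1 114 / 4 752 × 100 = 23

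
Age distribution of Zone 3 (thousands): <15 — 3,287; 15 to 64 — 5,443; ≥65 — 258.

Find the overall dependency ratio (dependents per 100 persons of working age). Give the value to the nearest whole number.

Total dependency ratio = (3,287 + 258) / 5,443 × 100 = 3,545 / 5,443 × 100 = 65

Total dependency ratio: 65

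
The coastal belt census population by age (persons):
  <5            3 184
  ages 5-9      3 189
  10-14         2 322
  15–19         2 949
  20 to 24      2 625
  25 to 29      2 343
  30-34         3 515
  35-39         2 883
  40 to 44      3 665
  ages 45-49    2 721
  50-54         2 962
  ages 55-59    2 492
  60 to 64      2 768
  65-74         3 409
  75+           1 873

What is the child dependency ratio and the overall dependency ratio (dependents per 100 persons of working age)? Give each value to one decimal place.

0–14: 3 184 + 3 189 + 2 322 = 8 695
15–64: 2 949 + 2 625 + 2 343 + 3 515 + 2 883 + 3 665 + 2 721 + 2 962 + 2 492 + 2 768 = 28 923
65+: 3 409 + 1 873 = 5 282
Youth dependency ratio = 8 695 / 28 923 × 100 = 30.1
Total dependency ratio = (8 695 + 5 282) / 28 923 × 100 = 13 977 / 28 923 × 100 = 48.3

Youth dependency ratio: 30.1
Total dependency ratio: 48.3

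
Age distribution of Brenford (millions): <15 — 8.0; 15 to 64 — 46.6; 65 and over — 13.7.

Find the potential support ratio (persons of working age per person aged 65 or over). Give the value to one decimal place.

Potential support ratio: 3.4

Potential support ratio = 46.6 / 13.7 = 3.4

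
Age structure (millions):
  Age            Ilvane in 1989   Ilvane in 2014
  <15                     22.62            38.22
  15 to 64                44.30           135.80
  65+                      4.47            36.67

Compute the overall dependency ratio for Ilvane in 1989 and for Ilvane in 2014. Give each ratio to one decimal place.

Ilvane in 1989: (22.62 + 4.47) / 44.30 × 100 = 27.09 / 44.30 × 100 = 61.2
Ilvane in 2014: (38.22 + 36.67) / 135.80 × 100 = 74.89 / 135.80 × 100 = 55.1

Ilvane in 1989: 61.2
Ilvane in 2014: 55.1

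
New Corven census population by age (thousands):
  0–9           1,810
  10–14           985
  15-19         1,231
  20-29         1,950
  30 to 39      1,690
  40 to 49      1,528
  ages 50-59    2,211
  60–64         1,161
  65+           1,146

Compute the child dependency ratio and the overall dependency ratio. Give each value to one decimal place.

0–14: 1,810 + 985 = 2,795
15–64: 1,231 + 1,950 + 1,690 + 1,528 + 2,211 + 1,161 = 9,771
65+: 1,146
Youth dependency ratio = 2,795 / 9,771 × 100 = 28.6
Total dependency ratio = (2,795 + 1,146) / 9,771 × 100 = 3,941 / 9,771 × 100 = 40.3

Youth dependency ratio: 28.6
Total dependency ratio: 40.3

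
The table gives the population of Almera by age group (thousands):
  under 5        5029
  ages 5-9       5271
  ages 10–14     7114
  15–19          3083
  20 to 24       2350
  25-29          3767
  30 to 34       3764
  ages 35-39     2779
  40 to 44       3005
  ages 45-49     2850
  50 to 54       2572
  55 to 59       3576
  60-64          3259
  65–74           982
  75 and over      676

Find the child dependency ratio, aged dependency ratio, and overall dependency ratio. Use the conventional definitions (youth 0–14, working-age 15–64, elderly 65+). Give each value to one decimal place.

Youth dependency ratio: 56.2
Old-age dependency ratio: 5.3
Total dependency ratio: 61.5

0–14: 5029 + 5271 + 7114 = 17414
15–64: 3083 + 2350 + 3767 + 3764 + 2779 + 3005 + 2850 + 2572 + 3576 + 3259 = 31005
65+: 982 + 676 = 1658
Youth dependency ratio = 17414 / 31005 × 100 = 56.2
Old-age dependency ratio = 1658 / 31005 × 100 = 5.3
Total dependency ratio = (17414 + 1658) / 31005 × 100 = 19072 / 31005 × 100 = 61.5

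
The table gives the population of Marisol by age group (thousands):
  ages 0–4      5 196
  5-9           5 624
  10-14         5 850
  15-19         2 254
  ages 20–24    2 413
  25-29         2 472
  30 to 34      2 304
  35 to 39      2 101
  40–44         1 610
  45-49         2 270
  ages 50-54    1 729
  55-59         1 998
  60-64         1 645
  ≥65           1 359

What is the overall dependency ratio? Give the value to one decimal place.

0–14: 5 196 + 5 624 + 5 850 = 16 670
15–64: 2 254 + 2 413 + 2 472 + 2 304 + 2 101 + 1 610 + 2 270 + 1 729 + 1 998 + 1 645 = 20 796
65+: 1 359
Total dependency ratio = (16 670 + 1 359) / 20 796 × 100 = 18 029 / 20 796 × 100 = 86.7

Total dependency ratio: 86.7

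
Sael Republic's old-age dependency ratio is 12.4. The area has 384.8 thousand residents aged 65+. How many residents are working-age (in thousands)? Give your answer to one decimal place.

Old-age dependency ratio = elderly / working-age × 100
12.4 = 384.8 / W × 100
⇒ 3103.2

Working-age: 3103.2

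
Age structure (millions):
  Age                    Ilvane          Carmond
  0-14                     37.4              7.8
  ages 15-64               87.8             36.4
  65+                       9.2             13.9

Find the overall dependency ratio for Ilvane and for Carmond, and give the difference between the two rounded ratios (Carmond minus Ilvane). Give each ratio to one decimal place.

Ilvane: 53.1
Carmond: 59.6
Difference: +6.5

Ilvane: (37.4 + 9.2) / 87.8 × 100 = 46.6 / 87.8 × 100 = 53.1
Carmond: (7.8 + 13.9) / 36.4 × 100 = 21.7 / 36.4 × 100 = 59.6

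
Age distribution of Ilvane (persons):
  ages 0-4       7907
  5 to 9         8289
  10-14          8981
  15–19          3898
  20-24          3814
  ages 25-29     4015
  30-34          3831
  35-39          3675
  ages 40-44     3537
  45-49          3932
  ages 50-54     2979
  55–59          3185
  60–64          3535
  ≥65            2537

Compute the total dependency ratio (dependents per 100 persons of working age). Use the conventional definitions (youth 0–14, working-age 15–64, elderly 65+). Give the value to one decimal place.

0–14: 7907 + 8289 + 8981 = 25177
15–64: 3898 + 3814 + 4015 + 3831 + 3675 + 3537 + 3932 + 2979 + 3185 + 3535 = 36401
65+: 2537
Total dependency ratio = (25177 + 2537) / 36401 × 100 = 27714 / 36401 × 100 = 76.1

Total dependency ratio: 76.1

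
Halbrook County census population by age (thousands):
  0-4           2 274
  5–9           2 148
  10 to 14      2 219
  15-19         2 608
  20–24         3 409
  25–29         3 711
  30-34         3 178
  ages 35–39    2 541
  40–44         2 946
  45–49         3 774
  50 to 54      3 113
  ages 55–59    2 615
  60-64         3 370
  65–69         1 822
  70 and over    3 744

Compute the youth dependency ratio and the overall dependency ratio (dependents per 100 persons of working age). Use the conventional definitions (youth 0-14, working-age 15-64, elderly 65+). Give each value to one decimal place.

Youth dependency ratio: 21.2
Total dependency ratio: 39.0

0–14: 2 274 + 2 148 + 2 219 = 6 641
15–64: 2 608 + 3 409 + 3 711 + 3 178 + 2 541 + 2 946 + 3 774 + 3 113 + 2 615 + 3 370 = 31 265
65+: 1 822 + 3 744 = 5 566
Youth dependency ratio = 6 641 / 31 265 × 100 = 21.2
Total dependency ratio = (6 641 + 5 566) / 31 265 × 100 = 12 207 / 31 265 × 100 = 39.0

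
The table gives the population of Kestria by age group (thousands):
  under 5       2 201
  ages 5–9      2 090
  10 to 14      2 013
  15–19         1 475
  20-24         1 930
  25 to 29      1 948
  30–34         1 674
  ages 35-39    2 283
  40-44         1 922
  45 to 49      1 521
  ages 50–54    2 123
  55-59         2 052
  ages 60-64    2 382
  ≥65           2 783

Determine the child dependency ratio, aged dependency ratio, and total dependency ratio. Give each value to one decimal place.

0–14: 2 201 + 2 090 + 2 013 = 6 304
15–64: 1 475 + 1 930 + 1 948 + 1 674 + 2 283 + 1 922 + 1 521 + 2 123 + 2 052 + 2 382 = 19 310
65+: 2 783
Youth dependency ratio = 6 304 / 19 310 × 100 = 32.6
Old-age dependency ratio = 2 783 / 19 310 × 100 = 14.4
Total dependency ratio = (6 304 + 2 783) / 19 310 × 100 = 9 087 / 19 310 × 100 = 47.1

Youth dependency ratio: 32.6
Old-age dependency ratio: 14.4
Total dependency ratio: 47.1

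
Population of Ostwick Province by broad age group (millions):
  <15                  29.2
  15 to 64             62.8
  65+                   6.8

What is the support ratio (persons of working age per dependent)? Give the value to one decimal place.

Support ratio = 62.8 / (29.2 + 6.8) = 62.8 / 36.0 = 1.7

Support ratio: 1.7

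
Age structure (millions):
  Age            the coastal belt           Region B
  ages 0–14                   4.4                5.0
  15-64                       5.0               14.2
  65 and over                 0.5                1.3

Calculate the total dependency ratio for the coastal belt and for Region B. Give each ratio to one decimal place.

the coastal belt: (4.4 + 0.5) / 5.0 × 100 = 4.9 / 5.0 × 100 = 98.0
Region B: (5.0 + 1.3) / 14.2 × 100 = 6.3 / 14.2 × 100 = 44.4

the coastal belt: 98.0
Region B: 44.4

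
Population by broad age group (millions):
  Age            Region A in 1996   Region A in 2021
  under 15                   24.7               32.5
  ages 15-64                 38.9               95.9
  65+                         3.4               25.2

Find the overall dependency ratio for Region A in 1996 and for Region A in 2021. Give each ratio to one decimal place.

Region A in 1996: (24.7 + 3.4) / 38.9 × 100 = 28.1 / 38.9 × 100 = 72.2
Region A in 2021: (32.5 + 25.2) / 95.9 × 100 = 57.7 / 95.9 × 100 = 60.2

Region A in 1996: 72.2
Region A in 2021: 60.2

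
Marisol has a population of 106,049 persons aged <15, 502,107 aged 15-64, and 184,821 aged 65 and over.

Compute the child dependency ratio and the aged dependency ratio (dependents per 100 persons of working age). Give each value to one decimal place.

Youth dependency ratio = 106,049 / 502,107 × 100 = 21.1
Old-age dependency ratio = 184,821 / 502,107 × 100 = 36.8

Youth dependency ratio: 21.1
Old-age dependency ratio: 36.8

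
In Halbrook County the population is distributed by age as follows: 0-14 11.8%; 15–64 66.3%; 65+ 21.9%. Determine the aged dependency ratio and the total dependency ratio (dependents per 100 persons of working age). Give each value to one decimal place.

Old-age dependency ratio = 21.9 / 66.3 × 100 = 33.0
Total dependency ratio = (11.8 + 21.9) / 66.3 × 100 = 33.7 / 66.3 × 100 = 50.8

Old-age dependency ratio: 33.0
Total dependency ratio: 50.8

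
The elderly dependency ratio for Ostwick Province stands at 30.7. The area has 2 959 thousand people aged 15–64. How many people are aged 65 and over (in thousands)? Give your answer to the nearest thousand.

Old-age dependency ratio = elderly / working-age × 100
30.7 = E / 2 959 × 100
⇒ 908

Aged 65 and over: 908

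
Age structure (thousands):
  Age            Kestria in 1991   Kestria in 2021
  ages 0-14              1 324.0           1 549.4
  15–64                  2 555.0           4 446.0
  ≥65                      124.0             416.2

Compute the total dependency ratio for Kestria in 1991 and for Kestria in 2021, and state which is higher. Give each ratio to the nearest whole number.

Kestria in 1991: (1 324.0 + 124.0) / 2 555.0 × 100 = 1 448.0 / 2 555.0 × 100 = 57
Kestria in 2021: (1 549.4 + 416.2) / 4 446.0 × 100 = 1 965.6 / 4 446.0 × 100 = 44

Kestria in 1991: 57
Kestria in 2021: 44
Higher: Kestria in 1991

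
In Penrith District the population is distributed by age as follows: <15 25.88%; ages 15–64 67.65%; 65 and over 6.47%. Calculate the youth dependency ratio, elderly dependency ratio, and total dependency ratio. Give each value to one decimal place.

Youth dependency ratio = 25.88 / 67.65 × 100 = 38.3
Old-age dependency ratio = 6.47 / 67.65 × 100 = 9.6
Total dependency ratio = (25.88 + 6.47) / 67.65 × 100 = 32.35 / 67.65 × 100 = 47.8

Youth dependency ratio: 38.3
Old-age dependency ratio: 9.6
Total dependency ratio: 47.8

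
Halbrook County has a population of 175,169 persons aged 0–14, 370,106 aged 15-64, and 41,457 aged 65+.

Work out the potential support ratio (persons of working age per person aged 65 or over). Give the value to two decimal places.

Potential support ratio = 370,106 / 41,457 = 8.93

Potential support ratio: 8.93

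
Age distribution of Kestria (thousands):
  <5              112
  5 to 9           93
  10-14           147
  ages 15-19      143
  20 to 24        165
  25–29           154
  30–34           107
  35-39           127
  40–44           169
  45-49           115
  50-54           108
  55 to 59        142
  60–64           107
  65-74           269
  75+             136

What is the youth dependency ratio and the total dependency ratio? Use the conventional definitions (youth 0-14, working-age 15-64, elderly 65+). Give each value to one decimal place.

0–14: 112 + 93 + 147 = 352
15–64: 143 + 165 + 154 + 107 + 127 + 169 + 115 + 108 + 142 + 107 = 1337
65+: 269 + 136 = 405
Youth dependency ratio = 352 / 1337 × 100 = 26.3
Total dependency ratio = (352 + 405) / 1337 × 100 = 757 / 1337 × 100 = 56.6

Youth dependency ratio: 26.3
Total dependency ratio: 56.6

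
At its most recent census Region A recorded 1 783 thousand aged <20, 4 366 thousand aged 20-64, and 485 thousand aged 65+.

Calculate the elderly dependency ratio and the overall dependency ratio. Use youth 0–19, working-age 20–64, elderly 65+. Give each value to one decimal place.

Old-age dependency ratio: 11.1
Total dependency ratio: 51.9

Old-age dependency ratio = 485 / 4 366 × 100 = 11.1
Total dependency ratio = (1 783 + 485) / 4 366 × 100 = 2 268 / 4 366 × 100 = 51.9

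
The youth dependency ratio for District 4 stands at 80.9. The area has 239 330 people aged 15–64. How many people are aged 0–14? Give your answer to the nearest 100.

Youth dependency ratio = youth / working-age × 100
80.9 = Y / 239 330 × 100
⇒ 193 600

Aged 0–14: 193 600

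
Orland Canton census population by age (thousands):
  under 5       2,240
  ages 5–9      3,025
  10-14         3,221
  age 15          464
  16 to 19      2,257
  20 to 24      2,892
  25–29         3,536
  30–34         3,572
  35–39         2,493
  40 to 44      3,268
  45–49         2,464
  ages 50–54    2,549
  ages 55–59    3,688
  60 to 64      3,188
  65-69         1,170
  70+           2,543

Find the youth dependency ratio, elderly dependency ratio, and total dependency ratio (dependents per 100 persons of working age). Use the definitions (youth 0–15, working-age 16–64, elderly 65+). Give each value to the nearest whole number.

0–15: 2,240 + 3,025 + 3,221 + 464 = 8,950
16–64: 2,257 + 2,892 + 3,536 + 3,572 + 2,493 + 3,268 + 2,464 + 2,549 + 3,688 + 3,188 = 29,907
65+: 1,170 + 2,543 = 3,713
Youth dependency ratio = 8,950 / 29,907 × 100 = 30
Old-age dependency ratio = 3,713 / 29,907 × 100 = 12
Total dependency ratio = (8,950 + 3,713) / 29,907 × 100 = 12,663 / 29,907 × 100 = 42

Youth dependency ratio: 30
Old-age dependency ratio: 12
Total dependency ratio: 42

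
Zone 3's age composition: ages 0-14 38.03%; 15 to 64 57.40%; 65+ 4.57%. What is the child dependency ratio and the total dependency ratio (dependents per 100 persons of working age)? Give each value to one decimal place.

Youth dependency ratio = 38.03 / 57.40 × 100 = 66.3
Total dependency ratio = (38.03 + 4.57) / 57.40 × 100 = 42.60 / 57.40 × 100 = 74.2

Youth dependency ratio: 66.3
Total dependency ratio: 74.2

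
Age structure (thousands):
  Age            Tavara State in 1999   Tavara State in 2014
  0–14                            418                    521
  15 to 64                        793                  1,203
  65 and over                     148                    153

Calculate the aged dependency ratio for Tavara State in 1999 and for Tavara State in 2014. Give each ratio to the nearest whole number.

Tavara State in 1999: 19
Tavara State in 2014: 13

Tavara State in 1999: 148 / 793 × 100 = 19
Tavara State in 2014: 153 / 1,203 × 100 = 13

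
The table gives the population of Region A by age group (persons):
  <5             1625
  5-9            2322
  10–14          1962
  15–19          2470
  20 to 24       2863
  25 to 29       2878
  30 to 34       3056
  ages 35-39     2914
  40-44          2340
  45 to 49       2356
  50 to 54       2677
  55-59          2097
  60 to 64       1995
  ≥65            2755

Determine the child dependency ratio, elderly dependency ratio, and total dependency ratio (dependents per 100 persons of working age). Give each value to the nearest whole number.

Youth dependency ratio: 23
Old-age dependency ratio: 11
Total dependency ratio: 34

0–14: 1625 + 2322 + 1962 = 5909
15–64: 2470 + 2863 + 2878 + 3056 + 2914 + 2340 + 2356 + 2677 + 2097 + 1995 = 25646
65+: 2755
Youth dependency ratio = 5909 / 25646 × 100 = 23
Old-age dependency ratio = 2755 / 25646 × 100 = 11
Total dependency ratio = (5909 + 2755) / 25646 × 100 = 8664 / 25646 × 100 = 34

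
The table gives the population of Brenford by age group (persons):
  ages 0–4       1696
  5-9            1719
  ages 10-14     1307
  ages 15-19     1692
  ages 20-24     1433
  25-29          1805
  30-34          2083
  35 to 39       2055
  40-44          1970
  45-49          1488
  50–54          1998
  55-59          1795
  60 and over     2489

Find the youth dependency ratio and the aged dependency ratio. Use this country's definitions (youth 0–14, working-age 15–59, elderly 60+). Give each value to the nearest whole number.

0–14: 1696 + 1719 + 1307 = 4722
15–59: 1692 + 1433 + 1805 + 2083 + 2055 + 1970 + 1488 + 1998 + 1795 = 16319
60+: 2489
Youth dependency ratio = 4722 / 16319 × 100 = 29
Old-age dependency ratio = 2489 / 16319 × 100 = 15

Youth dependency ratio: 29
Old-age dependency ratio: 15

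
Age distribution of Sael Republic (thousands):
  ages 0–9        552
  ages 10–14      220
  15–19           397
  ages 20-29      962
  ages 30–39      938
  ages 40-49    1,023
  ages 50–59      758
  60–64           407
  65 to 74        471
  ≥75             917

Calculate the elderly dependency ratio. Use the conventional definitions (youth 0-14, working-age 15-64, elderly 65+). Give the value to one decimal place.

0–14: 552 + 220 = 772
15–64: 397 + 962 + 938 + 1,023 + 758 + 407 = 4,485
65+: 471 + 917 = 1,388
Old-age dependency ratio = 1,388 / 4,485 × 100 = 30.9

Old-age dependency ratio: 30.9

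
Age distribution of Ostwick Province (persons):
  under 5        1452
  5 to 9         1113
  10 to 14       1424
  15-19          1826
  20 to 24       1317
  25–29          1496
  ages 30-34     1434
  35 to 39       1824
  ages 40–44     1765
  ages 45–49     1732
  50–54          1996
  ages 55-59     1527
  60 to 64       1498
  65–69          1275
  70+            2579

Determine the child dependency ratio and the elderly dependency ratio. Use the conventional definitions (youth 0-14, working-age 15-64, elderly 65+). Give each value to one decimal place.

Youth dependency ratio: 24.3
Old-age dependency ratio: 23.5

0–14: 1452 + 1113 + 1424 = 3989
15–64: 1826 + 1317 + 1496 + 1434 + 1824 + 1765 + 1732 + 1996 + 1527 + 1498 = 16415
65+: 1275 + 2579 = 3854
Youth dependency ratio = 3989 / 16415 × 100 = 24.3
Old-age dependency ratio = 3854 / 16415 × 100 = 23.5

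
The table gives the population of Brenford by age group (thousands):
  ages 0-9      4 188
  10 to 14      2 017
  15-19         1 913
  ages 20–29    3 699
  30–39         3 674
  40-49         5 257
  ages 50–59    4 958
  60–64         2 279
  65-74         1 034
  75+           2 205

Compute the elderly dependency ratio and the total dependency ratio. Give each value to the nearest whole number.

Old-age dependency ratio: 15
Total dependency ratio: 43

0–14: 4 188 + 2 017 = 6 205
15–64: 1 913 + 3 699 + 3 674 + 5 257 + 4 958 + 2 279 = 21 780
65+: 1 034 + 2 205 = 3 239
Old-age dependency ratio = 3 239 / 21 780 × 100 = 15
Total dependency ratio = (6 205 + 3 239) / 21 780 × 100 = 9 444 / 21 780 × 100 = 43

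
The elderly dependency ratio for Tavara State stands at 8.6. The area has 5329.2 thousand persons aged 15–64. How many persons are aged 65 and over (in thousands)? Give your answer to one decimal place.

Old-age dependency ratio = elderly / working-age × 100
8.6 = E / 5329.2 × 100
⇒ 458.3

Aged 65 and over: 458.3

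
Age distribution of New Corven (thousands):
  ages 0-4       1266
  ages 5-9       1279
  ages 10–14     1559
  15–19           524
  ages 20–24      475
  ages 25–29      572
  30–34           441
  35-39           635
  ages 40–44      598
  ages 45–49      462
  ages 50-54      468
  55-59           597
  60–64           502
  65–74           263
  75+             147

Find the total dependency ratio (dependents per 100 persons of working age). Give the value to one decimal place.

Total dependency ratio: 85.6

0–14: 1266 + 1279 + 1559 = 4104
15–64: 524 + 475 + 572 + 441 + 635 + 598 + 462 + 468 + 597 + 502 = 5274
65+: 263 + 147 = 410
Total dependency ratio = (4104 + 410) / 5274 × 100 = 4514 / 5274 × 100 = 85.6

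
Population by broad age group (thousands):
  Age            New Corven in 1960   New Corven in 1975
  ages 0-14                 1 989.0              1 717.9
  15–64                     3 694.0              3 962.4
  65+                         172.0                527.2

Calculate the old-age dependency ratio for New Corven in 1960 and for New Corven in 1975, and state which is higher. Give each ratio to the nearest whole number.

New Corven in 1960: 5
New Corven in 1975: 13
Higher: New Corven in 1975

New Corven in 1960: 172.0 / 3 694.0 × 100 = 5
New Corven in 1975: 527.2 / 3 962.4 × 100 = 13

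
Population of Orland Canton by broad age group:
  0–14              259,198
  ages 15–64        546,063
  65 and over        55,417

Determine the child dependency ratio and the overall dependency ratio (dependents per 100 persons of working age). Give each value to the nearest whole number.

Youth dependency ratio: 47
Total dependency ratio: 58

Youth dependency ratio = 259,198 / 546,063 × 100 = 47
Total dependency ratio = (259,198 + 55,417) / 546,063 × 100 = 314,615 / 546,063 × 100 = 58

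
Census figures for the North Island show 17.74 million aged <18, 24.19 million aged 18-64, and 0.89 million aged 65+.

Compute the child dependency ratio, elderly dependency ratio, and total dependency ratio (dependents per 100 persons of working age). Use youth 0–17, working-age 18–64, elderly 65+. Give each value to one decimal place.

Youth dependency ratio: 73.3
Old-age dependency ratio: 3.7
Total dependency ratio: 77.0

Youth dependency ratio = 17.74 / 24.19 × 100 = 73.3
Old-age dependency ratio = 0.89 / 24.19 × 100 = 3.7
Total dependency ratio = (17.74 + 0.89) / 24.19 × 100 = 18.63 / 24.19 × 100 = 77.0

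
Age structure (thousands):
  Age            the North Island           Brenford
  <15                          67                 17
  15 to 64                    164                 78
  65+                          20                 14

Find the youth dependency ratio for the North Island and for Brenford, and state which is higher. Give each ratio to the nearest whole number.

the North Island: 67 / 164 × 100 = 41
Brenford: 17 / 78 × 100 = 22

the North Island: 41
Brenford: 22
Higher: the North Island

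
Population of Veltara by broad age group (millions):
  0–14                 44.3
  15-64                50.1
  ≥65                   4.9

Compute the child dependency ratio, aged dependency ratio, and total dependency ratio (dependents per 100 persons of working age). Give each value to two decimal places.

Youth dependency ratio = 44.3 / 50.1 × 100 = 88.42
Old-age dependency ratio = 4.9 / 50.1 × 100 = 9.78
Total dependency ratio = (44.3 + 4.9) / 50.1 × 100 = 49.2 / 50.1 × 100 = 98.20

Youth dependency ratio: 88.42
Old-age dependency ratio: 9.78
Total dependency ratio: 98.20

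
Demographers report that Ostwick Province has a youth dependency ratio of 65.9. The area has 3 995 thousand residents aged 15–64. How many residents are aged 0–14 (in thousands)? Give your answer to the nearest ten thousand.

Aged 0–14: 2 630

Youth dependency ratio = youth / working-age × 100
65.9 = Y / 3 995 × 100
⇒ 2 630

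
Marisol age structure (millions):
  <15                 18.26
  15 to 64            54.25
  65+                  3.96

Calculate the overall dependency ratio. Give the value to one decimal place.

Total dependency ratio = (18.26 + 3.96) / 54.25 × 100 = 22.22 / 54.25 × 100 = 41.0

Total dependency ratio: 41.0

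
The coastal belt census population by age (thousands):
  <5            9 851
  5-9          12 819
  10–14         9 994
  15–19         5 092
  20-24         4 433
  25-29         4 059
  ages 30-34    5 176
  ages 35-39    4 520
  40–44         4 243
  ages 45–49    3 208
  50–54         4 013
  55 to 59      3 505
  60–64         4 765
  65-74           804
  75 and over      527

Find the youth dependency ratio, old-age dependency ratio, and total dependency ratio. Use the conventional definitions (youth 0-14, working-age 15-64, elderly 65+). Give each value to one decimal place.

0–14: 9 851 + 12 819 + 9 994 = 32 664
15–64: 5 092 + 4 433 + 4 059 + 5 176 + 4 520 + 4 243 + 3 208 + 4 013 + 3 505 + 4 765 = 43 014
65+: 804 + 527 = 1 331
Youth dependency ratio = 32 664 / 43 014 × 100 = 75.9
Old-age dependency ratio = 1 331 / 43 014 × 100 = 3.1
Total dependency ratio = (32 664 + 1 331) / 43 014 × 100 = 33 995 / 43 014 × 100 = 79.0

Youth dependency ratio: 75.9
Old-age dependency ratio: 3.1
Total dependency ratio: 79.0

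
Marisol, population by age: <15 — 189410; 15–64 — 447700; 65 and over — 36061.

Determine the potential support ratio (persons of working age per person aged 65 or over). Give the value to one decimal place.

Potential support ratio: 12.4

Potential support ratio = 447700 / 36061 = 12.4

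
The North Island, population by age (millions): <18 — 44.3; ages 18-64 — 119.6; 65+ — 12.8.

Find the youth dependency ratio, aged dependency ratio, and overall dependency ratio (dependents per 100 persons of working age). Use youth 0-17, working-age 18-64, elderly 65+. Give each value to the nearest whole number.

Youth dependency ratio: 37
Old-age dependency ratio: 11
Total dependency ratio: 48

Youth dependency ratio = 44.3 / 119.6 × 100 = 37
Old-age dependency ratio = 12.8 / 119.6 × 100 = 11
Total dependency ratio = (44.3 + 12.8) / 119.6 × 100 = 57.1 / 119.6 × 100 = 48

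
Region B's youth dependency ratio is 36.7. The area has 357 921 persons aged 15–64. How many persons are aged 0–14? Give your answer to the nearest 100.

Aged 0–14: 131 400

Youth dependency ratio = youth / working-age × 100
36.7 = Y / 357 921 × 100
⇒ 131 400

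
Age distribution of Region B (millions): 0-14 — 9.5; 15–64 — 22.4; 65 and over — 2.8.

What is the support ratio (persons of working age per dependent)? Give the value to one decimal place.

Support ratio = 22.4 / (9.5 + 2.8) = 22.4 / 12.3 = 1.8

Support ratio: 1.8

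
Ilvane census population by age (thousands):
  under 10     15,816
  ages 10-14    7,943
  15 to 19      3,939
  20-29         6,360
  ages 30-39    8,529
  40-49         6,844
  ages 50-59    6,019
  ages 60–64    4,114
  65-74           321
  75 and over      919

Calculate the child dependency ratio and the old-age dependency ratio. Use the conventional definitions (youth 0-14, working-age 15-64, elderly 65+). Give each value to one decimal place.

Youth dependency ratio: 66.4
Old-age dependency ratio: 3.5

0–14: 15,816 + 7,943 = 23,759
15–64: 3,939 + 6,360 + 8,529 + 6,844 + 6,019 + 4,114 = 35,805
65+: 321 + 919 = 1,240
Youth dependency ratio = 23,759 / 35,805 × 100 = 66.4
Old-age dependency ratio = 1,240 / 35,805 × 100 = 3.5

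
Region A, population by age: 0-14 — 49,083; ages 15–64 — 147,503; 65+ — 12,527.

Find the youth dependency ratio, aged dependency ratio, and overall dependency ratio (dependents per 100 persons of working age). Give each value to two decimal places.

Youth dependency ratio: 33.28
Old-age dependency ratio: 8.49
Total dependency ratio: 41.77

Youth dependency ratio = 49,083 / 147,503 × 100 = 33.28
Old-age dependency ratio = 12,527 / 147,503 × 100 = 8.49
Total dependency ratio = (49,083 + 12,527) / 147,503 × 100 = 61,610 / 147,503 × 100 = 41.77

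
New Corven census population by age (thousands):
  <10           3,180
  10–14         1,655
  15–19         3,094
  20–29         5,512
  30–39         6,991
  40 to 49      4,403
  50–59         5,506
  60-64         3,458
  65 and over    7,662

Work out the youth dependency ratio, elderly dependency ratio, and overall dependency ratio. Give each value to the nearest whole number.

0–14: 3,180 + 1,655 = 4,835
15–64: 3,094 + 5,512 + 6,991 + 4,403 + 5,506 + 3,458 = 28,964
65+: 7,662
Youth dependency ratio = 4,835 / 28,964 × 100 = 17
Old-age dependency ratio = 7,662 / 28,964 × 100 = 26
Total dependency ratio = (4,835 + 7,662) / 28,964 × 100 = 12,497 / 28,964 × 100 = 43

Youth dependency ratio: 17
Old-age dependency ratio: 26
Total dependency ratio: 43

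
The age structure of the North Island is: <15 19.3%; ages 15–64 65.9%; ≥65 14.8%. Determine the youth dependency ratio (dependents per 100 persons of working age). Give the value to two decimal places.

Youth dependency ratio = 19.3 / 65.9 × 100 = 29.29

Youth dependency ratio: 29.29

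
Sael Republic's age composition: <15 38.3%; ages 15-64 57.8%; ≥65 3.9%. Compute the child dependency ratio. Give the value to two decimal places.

Youth dependency ratio = 38.3 / 57.8 × 100 = 66.26

Youth dependency ratio: 66.26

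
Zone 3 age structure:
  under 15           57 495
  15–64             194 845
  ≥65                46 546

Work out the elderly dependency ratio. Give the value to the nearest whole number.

Old-age dependency ratio: 24

Old-age dependency ratio = 46 546 / 194 845 × 100 = 24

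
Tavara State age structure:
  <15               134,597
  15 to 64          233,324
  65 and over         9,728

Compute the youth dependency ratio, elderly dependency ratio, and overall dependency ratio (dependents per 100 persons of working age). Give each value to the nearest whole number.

Youth dependency ratio: 58
Old-age dependency ratio: 4
Total dependency ratio: 62

Youth dependency ratio = 134,597 / 233,324 × 100 = 58
Old-age dependency ratio = 9,728 / 233,324 × 100 = 4
Total dependency ratio = (134,597 + 9,728) / 233,324 × 100 = 144,325 / 233,324 × 100 = 62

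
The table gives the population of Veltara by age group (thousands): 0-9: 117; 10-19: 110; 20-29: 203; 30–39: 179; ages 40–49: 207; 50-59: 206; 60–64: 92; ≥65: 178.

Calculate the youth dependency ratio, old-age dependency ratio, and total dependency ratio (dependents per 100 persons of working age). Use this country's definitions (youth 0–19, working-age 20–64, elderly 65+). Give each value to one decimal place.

0–19: 117 + 110 = 227
20–64: 203 + 179 + 207 + 206 + 92 = 887
65+: 178
Youth dependency ratio = 227 / 887 × 100 = 25.6
Old-age dependency ratio = 178 / 887 × 100 = 20.1
Total dependency ratio = (227 + 178) / 887 × 100 = 405 / 887 × 100 = 45.7

Youth dependency ratio: 25.6
Old-age dependency ratio: 20.1
Total dependency ratio: 45.7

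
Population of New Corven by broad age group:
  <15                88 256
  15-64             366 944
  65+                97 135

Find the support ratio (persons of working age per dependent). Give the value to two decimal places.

Support ratio: 1.98

Support ratio = 366 944 / (88 256 + 97 135) = 366 944 / 185 391 = 1.98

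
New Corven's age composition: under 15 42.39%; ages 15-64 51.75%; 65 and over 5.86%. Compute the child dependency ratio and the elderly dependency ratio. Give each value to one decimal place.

Youth dependency ratio: 81.9
Old-age dependency ratio: 11.3

Youth dependency ratio = 42.39 / 51.75 × 100 = 81.9
Old-age dependency ratio = 5.86 / 51.75 × 100 = 11.3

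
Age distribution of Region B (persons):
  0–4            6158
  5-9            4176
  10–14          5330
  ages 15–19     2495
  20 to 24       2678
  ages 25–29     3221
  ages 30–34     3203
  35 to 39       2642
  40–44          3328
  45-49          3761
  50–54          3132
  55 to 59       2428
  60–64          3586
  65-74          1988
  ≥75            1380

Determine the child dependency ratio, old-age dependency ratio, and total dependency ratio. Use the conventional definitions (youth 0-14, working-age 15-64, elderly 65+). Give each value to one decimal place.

Youth dependency ratio: 51.4
Old-age dependency ratio: 11.1
Total dependency ratio: 62.5

0–14: 6158 + 4176 + 5330 = 15664
15–64: 2495 + 2678 + 3221 + 3203 + 2642 + 3328 + 3761 + 3132 + 2428 + 3586 = 30474
65+: 1988 + 1380 = 3368
Youth dependency ratio = 15664 / 30474 × 100 = 51.4
Old-age dependency ratio = 3368 / 30474 × 100 = 11.1
Total dependency ratio = (15664 + 3368) / 30474 × 100 = 19032 / 30474 × 100 = 62.5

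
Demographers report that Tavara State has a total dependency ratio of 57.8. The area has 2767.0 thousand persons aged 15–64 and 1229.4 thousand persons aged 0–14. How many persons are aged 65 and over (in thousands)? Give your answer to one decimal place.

Aged 65 and over: 369.9

Total dependency ratio = (youth + elderly) / working-age × 100
57.8 = (1229.4 + E) / 2767.0 × 100
⇒ 369.9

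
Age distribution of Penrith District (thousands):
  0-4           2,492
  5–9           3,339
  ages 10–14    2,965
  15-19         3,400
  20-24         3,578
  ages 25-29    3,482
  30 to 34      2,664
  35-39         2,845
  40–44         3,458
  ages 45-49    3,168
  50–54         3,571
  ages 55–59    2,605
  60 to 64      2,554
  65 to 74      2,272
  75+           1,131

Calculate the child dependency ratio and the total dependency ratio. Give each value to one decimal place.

Youth dependency ratio: 28.1
Total dependency ratio: 38.9

0–14: 2,492 + 3,339 + 2,965 = 8,796
15–64: 3,400 + 3,578 + 3,482 + 2,664 + 2,845 + 3,458 + 3,168 + 3,571 + 2,605 + 2,554 = 31,325
65+: 2,272 + 1,131 = 3,403
Youth dependency ratio = 8,796 / 31,325 × 100 = 28.1
Total dependency ratio = (8,796 + 3,403) / 31,325 × 100 = 12,199 / 31,325 × 100 = 38.9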